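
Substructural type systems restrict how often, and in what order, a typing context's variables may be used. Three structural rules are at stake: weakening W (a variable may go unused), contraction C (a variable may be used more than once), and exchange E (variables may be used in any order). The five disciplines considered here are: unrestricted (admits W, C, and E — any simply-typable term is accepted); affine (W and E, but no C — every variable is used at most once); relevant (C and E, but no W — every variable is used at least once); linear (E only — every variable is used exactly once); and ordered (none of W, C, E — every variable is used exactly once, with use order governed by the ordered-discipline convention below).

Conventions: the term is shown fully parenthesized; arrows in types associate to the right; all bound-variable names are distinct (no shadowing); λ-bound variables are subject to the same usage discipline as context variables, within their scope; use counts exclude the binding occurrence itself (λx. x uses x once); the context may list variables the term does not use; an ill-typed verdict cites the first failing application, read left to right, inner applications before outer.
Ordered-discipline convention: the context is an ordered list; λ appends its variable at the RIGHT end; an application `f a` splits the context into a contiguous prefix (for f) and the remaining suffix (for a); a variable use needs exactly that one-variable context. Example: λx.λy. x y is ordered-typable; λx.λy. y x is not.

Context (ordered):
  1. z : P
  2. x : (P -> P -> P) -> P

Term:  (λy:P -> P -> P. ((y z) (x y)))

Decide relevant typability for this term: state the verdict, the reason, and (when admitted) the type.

yes — z, x, y: all used, weakening unneeded; term : (P -> P -> P) -> P
counts: z: 1×, x: 1×, y (bound): 2×
use order (left to right): y, z, x, y
typing: well-typed — term : (P -> P -> P) -> P
across the five disciplines: ordered ✗, linear ✗, affine ✗, relevant ✓, unrestricted ✓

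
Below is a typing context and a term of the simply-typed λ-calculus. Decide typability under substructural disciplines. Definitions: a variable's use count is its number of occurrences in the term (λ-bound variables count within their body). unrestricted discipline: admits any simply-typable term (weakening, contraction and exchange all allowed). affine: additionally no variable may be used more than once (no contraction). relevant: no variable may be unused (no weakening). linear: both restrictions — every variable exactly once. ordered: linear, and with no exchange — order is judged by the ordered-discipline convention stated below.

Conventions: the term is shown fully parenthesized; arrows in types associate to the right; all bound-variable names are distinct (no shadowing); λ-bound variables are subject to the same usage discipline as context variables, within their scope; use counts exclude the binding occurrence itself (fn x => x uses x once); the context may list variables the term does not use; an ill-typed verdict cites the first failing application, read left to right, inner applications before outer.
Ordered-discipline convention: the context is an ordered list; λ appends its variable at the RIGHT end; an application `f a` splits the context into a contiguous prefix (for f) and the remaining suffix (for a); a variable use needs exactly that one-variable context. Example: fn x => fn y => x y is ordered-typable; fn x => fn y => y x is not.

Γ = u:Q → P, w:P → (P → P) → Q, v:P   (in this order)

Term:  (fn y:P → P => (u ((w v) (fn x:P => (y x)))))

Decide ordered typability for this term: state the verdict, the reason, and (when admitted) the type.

yes — u, w, v, y, x: once each, no exchange needed; term : (P → P) → P
usage: u: 1×, w: 1×, v: 1×, y (bound): 1×, x (bound): 1×
order of uses: u, w, v, y, x
typing: well-typed — term : (P → P) → P
all disciplines: ordered ✓, linear ✓, affine ✓, relevant ✓, unrestricted ✓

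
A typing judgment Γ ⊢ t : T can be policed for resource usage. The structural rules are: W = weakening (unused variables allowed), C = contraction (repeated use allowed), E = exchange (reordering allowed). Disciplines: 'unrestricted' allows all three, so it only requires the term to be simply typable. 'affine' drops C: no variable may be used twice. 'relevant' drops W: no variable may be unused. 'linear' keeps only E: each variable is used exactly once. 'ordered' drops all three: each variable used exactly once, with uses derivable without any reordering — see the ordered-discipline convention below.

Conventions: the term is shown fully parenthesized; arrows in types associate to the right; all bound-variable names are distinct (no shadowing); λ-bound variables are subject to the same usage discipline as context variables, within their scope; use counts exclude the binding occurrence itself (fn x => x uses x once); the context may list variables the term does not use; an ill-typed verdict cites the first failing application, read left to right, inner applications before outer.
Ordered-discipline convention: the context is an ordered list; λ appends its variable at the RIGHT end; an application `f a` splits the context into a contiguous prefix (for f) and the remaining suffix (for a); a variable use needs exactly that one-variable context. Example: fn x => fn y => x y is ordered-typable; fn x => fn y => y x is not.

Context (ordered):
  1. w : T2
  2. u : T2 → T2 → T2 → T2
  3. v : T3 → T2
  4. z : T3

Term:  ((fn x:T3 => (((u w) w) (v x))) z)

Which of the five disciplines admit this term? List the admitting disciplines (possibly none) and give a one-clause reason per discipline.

accepted by: relevant, unrestricted
counts: w=2, u=1, v=1, z=1, x (λ-bound)=1
use order (left to right): u, w, w, v, x, z
typing: ✓ — T2
ordered ✗ (needs contraction — w ×2)
linear ✗ (needs contraction — w ×2)
affine ✗ (needs contraction — w ×2)
relevant ✓ (w, u, v, z, x: all used, weakening unneeded)
unrestricted ✓ (simply typable at T2; W, C, E all held)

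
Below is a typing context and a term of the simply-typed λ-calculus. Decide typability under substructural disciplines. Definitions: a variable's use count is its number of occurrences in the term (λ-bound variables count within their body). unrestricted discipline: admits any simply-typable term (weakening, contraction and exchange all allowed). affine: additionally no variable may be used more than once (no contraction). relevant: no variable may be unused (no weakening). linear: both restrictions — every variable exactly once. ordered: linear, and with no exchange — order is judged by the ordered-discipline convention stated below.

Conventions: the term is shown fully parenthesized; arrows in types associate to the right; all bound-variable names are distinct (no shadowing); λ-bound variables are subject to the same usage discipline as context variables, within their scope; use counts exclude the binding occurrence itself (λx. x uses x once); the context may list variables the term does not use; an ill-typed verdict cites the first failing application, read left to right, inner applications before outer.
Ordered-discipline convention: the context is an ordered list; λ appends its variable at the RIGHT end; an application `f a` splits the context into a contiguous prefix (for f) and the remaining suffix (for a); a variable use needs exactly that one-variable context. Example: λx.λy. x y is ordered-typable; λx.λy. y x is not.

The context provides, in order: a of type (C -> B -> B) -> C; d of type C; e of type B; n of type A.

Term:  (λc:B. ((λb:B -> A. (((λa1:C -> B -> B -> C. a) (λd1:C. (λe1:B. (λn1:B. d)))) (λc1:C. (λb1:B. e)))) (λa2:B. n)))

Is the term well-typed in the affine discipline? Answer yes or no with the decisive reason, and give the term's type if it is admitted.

yes — no duplicate uses among a, d, e, n, c, b, a1, d1, e1, n1, c1, b1, a2; term : B -> C
usage: a: 1×; d: 1×; e: 1×; n: 1×; c [bound]: 0×; b [bound]: 0×; a1 [bound]: 0×; d1 [bound]: 0×; e1 [bound]: 0×; n1 [bound]: 0×; c1 [bound]: 0×; b1 [bound]: 0×; a2 [bound]: 0×
order of uses: a, d, e, n
typing: ✓ — B -> C
across the five disciplines: ordered ✗ · linear ✗ · affine ✓ · relevant ✗ · unrestricted ✓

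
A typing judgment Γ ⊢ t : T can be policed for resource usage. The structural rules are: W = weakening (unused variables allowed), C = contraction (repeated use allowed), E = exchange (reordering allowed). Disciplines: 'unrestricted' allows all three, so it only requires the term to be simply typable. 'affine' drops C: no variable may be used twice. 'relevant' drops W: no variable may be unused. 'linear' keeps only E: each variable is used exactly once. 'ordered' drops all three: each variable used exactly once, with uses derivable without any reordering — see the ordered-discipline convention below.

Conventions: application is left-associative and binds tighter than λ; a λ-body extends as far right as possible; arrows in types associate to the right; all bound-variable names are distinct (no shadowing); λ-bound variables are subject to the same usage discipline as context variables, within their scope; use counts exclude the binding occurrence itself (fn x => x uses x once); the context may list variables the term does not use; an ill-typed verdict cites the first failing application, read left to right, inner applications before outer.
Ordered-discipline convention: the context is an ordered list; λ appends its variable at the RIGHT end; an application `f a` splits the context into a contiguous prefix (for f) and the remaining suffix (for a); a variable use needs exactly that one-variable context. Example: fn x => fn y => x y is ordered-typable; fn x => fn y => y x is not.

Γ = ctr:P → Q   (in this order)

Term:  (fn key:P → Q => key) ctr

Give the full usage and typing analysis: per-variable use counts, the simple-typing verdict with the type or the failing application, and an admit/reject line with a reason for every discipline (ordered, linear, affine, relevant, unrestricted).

use counts: ctr=1; key [bound]=1
order of uses: key, ctr
typing: the term checks, with type P → Q
ordered: ✓, ctr, key: once each, no exchange needed
linear: ✓, each of ctr, key used exactly once
affine: ✓, ctr, key: no repeats, contraction unneeded
relevant: ✓, none of ctr, key goes unused
unrestricted: ✓, typability at P → Q is all that's needed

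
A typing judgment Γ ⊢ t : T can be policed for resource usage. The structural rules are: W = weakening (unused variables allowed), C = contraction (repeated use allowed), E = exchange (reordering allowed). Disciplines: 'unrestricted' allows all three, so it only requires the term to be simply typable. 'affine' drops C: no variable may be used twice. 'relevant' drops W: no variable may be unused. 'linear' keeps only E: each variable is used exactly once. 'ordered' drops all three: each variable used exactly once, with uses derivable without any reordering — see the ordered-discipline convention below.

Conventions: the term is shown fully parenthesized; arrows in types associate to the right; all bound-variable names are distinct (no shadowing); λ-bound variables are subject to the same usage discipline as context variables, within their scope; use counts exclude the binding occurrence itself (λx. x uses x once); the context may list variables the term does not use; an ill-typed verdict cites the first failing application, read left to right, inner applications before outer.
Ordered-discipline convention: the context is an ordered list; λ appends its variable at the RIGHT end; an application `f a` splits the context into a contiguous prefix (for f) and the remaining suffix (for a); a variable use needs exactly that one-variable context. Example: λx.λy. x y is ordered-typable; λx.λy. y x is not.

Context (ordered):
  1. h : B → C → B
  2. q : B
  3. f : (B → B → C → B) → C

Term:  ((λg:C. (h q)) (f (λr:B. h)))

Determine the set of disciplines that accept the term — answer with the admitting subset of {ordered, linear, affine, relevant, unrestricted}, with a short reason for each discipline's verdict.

admitting disciplines: unrestricted
usage: h=2, q=1, f=1, g (bound)=0, r (bound)=0
left-to-right use order: h, q, f, h
typing: ✓ — C → B
ordered: ✗ — needs contraction — h ×2; needs weakening: g, r unused
linear: ✗ — needs contraction — h ×2; needs weakening: g, r unused
affine: ✗ — needs contraction — h ×2
relevant: ✗ — needs weakening: g, r unused
unrestricted: ✓ — type-checks (C → B) and nothing is barred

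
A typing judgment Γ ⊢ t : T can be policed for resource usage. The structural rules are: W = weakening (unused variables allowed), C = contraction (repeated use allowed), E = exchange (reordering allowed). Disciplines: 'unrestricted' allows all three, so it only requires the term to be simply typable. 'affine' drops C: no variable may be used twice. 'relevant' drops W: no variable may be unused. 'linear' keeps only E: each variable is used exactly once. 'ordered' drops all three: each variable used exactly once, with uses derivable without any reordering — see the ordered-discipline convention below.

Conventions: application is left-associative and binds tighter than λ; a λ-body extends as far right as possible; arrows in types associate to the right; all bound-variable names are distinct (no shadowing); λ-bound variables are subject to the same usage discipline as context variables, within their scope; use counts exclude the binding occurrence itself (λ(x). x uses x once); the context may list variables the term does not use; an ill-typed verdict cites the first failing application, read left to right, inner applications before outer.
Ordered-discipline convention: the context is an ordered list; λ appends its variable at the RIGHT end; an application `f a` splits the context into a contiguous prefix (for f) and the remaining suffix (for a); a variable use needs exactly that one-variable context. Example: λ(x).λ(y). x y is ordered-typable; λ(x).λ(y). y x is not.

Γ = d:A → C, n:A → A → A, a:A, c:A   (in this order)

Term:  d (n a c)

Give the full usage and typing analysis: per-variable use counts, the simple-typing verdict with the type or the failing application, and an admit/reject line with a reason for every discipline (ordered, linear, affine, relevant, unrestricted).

counts: d: 1×; n: 1×; a: 1×; c: 1×
use order (left to right): d, n, a, c
typing: the term checks, with type C
ordered: ✓, single-use (d, n, a, c), ordered derivation ok
linear: ✓, d, n, a, c: one use apiece
affine: ✓, none of d, n, a, c used more than once
relevant: ✓, d, n, a, c: all used, weakening unneeded
unrestricted: ✓, type-checks (C) and nothing is barred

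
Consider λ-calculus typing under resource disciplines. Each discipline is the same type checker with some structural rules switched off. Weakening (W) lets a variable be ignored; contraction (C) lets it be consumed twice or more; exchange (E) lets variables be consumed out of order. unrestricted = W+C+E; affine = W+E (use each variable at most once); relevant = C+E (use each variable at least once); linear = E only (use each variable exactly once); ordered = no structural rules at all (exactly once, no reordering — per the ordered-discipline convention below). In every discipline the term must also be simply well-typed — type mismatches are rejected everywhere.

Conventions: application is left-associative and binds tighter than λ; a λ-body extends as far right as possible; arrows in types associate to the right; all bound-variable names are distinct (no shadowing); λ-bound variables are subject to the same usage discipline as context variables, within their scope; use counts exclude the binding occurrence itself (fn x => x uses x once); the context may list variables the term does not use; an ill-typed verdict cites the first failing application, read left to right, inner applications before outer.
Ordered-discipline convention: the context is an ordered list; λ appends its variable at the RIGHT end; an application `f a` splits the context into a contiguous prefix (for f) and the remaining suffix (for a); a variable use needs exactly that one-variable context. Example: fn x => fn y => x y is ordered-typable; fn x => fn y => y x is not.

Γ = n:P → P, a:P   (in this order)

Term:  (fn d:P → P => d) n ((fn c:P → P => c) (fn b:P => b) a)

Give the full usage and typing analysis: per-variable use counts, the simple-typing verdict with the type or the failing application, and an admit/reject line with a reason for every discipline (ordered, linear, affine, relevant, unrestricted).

use counts: n=1; a=1; d (λ-bound)=1; c (λ-bound)=1; b (λ-bound)=1
uses in reading order: d, n, c, b, a
typing: ✓ — P
ordered ✓ (n, a, d, c, b: once each, no exchange needed)
linear ✓ (n, a, d, c, b: one use apiece)
affine ✓ (no duplicate uses among n, a, d, c, b)
relevant ✓ (every one of n, a, d, c, b appears)
unrestricted ✓ (type-checks (P) and nothing is barred)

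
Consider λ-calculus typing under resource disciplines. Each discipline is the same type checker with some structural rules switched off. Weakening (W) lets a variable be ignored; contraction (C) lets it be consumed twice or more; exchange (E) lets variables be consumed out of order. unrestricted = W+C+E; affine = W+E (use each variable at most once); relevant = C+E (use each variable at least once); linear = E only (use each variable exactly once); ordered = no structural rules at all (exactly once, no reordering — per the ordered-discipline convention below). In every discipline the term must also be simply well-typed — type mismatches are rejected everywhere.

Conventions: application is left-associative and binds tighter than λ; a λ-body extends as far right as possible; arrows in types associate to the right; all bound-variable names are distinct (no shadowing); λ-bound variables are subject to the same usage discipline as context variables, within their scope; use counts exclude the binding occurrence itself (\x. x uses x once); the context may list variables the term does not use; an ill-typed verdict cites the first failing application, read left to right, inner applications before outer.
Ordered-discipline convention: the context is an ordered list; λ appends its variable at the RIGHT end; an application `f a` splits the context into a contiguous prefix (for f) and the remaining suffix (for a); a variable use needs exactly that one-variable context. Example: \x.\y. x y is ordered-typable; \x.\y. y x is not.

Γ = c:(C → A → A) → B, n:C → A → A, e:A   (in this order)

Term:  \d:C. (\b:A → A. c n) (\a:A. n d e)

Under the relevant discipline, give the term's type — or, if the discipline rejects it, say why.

not well-typed under relevant — unused: b, a — weakening required
usage: c ×1; n ×2; e ×1; d (bound) ×1; b (bound) ×0; a (bound) ×0
left-to-right use order: c, n, n, d, e
typing: the term checks, with type C → B
all disciplines: ordered ✗, linear ✗, affine ✗, relevant ✗, unrestricted ✓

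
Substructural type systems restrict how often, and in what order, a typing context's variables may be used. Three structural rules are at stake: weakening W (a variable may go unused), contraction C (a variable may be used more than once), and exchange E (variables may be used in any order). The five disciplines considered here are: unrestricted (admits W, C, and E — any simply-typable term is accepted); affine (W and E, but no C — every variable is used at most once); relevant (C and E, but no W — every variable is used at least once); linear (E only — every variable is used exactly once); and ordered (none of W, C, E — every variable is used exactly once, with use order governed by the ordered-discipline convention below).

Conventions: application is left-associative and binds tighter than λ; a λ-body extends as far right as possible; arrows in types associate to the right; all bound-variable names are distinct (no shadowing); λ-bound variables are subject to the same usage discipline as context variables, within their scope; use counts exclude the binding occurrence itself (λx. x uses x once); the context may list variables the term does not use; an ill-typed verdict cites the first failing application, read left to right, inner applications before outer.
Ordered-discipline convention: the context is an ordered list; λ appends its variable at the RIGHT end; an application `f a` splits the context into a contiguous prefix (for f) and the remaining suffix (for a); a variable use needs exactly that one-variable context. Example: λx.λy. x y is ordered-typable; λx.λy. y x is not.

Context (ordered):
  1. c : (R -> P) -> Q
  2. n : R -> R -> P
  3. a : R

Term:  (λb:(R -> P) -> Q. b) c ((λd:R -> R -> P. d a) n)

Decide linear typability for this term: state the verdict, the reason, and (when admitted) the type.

yes — each of c, n, a, b, d used exactly once; term : Q
usage: c: 1, n: 1, a: 1, b (bound): 1, d (bound): 1
left-to-right use order: b, c, d, a, n
typing: well-typed at Q
across the five disciplines: ordered ✗ · linear ✓ · affine ✓ · relevant ✓ · unrestricted ✓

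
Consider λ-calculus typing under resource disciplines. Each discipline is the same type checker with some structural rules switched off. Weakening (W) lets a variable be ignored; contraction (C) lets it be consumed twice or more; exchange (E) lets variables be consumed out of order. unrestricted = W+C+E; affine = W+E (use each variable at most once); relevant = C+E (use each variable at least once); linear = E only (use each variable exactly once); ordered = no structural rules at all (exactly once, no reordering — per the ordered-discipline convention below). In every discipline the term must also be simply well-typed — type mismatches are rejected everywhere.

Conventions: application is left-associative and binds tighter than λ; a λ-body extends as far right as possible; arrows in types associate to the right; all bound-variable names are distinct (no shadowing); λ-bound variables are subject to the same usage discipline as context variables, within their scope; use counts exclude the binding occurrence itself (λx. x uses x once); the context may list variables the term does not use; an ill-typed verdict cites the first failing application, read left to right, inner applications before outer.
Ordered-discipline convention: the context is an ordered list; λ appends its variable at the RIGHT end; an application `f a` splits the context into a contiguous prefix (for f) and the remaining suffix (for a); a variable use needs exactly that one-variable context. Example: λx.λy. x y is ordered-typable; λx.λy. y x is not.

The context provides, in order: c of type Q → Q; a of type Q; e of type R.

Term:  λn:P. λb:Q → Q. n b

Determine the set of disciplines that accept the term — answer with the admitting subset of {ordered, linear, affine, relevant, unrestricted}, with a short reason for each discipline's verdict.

admitting disciplines: none
use counts: c: 0, a: 0, e: 0, n [bound]: 1, b [bound]: 1
use order (left to right): n, b
typing: ill-typed: applying a non-function (P)
ordered: ✗, a type mismatch blocks all five
linear: ✗, the type mismatch rejects it
affine: ✗, not simply typable
relevant: ✗, fails simple typing
unrestricted: ✗, a type mismatch blocks all five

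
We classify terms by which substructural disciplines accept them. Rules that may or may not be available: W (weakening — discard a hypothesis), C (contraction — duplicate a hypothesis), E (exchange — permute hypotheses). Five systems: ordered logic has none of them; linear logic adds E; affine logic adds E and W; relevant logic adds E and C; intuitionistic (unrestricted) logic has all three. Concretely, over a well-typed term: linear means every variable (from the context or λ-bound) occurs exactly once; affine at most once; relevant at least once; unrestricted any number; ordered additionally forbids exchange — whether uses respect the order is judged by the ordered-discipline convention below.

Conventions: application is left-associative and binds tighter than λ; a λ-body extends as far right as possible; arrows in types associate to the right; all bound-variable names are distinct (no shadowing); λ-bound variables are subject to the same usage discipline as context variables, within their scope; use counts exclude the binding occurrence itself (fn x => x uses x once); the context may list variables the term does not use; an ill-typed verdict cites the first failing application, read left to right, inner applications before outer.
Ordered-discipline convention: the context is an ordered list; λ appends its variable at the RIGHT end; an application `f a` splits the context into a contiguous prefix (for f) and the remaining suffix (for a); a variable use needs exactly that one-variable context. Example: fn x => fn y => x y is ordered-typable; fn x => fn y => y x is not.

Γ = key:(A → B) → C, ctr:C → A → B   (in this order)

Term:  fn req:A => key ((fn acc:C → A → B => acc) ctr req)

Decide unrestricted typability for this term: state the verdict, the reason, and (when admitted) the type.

no — not simply typable
variable uses: key=1; ctr=1; req (λ-bound)=1; acc (λ-bound)=1
use order (left to right): key, acc, ctr, req
typing: ill-typed: an argument A mismatches the expected C
all disciplines: ordered ✗ | linear ✗ | affine ✗ | relevant ✗ | unrestricted ✗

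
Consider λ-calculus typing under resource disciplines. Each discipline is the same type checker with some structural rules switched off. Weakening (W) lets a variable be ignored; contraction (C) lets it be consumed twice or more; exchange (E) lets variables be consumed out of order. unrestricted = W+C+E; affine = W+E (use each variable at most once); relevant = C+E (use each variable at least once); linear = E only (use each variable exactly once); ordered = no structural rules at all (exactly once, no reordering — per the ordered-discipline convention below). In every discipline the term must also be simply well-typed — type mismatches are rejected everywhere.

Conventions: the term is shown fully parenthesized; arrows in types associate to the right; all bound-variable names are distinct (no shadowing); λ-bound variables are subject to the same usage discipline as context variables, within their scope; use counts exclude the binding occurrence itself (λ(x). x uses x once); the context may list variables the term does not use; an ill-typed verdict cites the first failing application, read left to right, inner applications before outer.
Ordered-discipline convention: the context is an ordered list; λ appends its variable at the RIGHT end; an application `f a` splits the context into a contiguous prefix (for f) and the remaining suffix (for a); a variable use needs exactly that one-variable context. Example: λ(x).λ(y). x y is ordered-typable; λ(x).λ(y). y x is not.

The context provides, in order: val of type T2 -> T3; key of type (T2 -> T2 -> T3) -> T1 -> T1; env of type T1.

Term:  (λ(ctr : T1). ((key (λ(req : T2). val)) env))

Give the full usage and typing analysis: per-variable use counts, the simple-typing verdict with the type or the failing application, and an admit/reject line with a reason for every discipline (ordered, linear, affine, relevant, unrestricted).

variable uses: val ×1; key ×1; env ×1; ctr [bound] ×0; req [bound] ×0
left-to-right use order: key, val, env
typing: the term checks, with type T1 -> T1
ordered: ✗, unused: ctr, req — weakening required
linear: ✗, unused: ctr, req — weakening required
affine: ✓, at most one use each (val, key, env, ctr, req)
relevant: ✗, unused: ctr, req — weakening required
unrestricted: ✓, well-typed at T1 -> T1; no restrictions here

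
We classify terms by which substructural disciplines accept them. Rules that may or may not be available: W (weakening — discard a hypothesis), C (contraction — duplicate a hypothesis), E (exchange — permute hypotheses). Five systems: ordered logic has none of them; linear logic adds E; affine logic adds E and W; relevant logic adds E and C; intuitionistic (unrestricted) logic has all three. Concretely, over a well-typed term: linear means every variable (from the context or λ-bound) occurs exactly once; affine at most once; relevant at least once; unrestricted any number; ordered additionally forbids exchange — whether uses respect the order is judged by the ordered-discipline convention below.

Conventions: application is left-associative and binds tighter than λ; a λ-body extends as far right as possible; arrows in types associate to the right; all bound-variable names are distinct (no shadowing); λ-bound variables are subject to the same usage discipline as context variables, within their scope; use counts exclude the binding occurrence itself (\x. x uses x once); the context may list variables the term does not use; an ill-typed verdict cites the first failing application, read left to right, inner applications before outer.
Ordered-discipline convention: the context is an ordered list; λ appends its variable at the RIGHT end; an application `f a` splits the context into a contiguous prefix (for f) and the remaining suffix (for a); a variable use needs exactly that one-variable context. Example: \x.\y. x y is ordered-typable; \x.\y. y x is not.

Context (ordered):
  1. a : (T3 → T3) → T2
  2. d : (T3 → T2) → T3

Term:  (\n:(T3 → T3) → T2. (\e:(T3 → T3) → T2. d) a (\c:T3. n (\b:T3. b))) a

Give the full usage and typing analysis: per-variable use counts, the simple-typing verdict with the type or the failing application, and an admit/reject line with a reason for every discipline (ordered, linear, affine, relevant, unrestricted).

use counts: a: 2; d: 1; n [bound]: 1; e [bound]: 0; c [bound]: 0; b [bound]: 1
order of uses: d, a, n, b, a
typing: the term checks, with type T3
ordered ✗ (uses contraction: a ×2; e, c never used (weakening))
linear ✗ (uses contraction: a ×2; e, c never used (weakening))
affine ✗ (uses contraction: a ×2)
relevant ✗ (e, c never used (weakening))
unrestricted ✓ (typability at T3 is all that's needed)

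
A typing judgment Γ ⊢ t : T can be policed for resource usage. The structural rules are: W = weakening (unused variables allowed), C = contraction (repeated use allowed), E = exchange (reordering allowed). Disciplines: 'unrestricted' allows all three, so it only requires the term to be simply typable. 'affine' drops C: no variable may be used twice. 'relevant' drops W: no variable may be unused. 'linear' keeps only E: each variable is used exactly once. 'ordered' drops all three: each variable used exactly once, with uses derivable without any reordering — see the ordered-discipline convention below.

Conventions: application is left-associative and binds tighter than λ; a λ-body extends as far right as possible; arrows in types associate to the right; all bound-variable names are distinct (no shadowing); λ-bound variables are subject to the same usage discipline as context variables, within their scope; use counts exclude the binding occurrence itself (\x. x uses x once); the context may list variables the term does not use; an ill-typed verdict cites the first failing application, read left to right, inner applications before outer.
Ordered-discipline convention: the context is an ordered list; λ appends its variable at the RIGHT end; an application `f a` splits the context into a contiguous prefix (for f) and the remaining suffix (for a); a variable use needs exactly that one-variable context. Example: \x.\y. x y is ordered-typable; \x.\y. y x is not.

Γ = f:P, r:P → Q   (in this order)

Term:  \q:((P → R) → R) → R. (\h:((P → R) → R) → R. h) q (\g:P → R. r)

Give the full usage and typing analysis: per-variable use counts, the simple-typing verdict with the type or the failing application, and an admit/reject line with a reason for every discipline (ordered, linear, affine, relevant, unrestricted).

counts: f: 0×, r: 1×, q (λ-bound): 1×, h (λ-bound): 1×, g (λ-bound): 0×
order of uses: h, q, r
typing: ill-typed: a function awaiting (P → R) → R gets (P → R) → P → Q
ordered ✗ (not simply typable)
linear ✗ (fails simple typing)
affine ✗ (a type mismatch blocks all five)
relevant ✗ (the type mismatch rejects it)
unrestricted ✗ (not simply typable)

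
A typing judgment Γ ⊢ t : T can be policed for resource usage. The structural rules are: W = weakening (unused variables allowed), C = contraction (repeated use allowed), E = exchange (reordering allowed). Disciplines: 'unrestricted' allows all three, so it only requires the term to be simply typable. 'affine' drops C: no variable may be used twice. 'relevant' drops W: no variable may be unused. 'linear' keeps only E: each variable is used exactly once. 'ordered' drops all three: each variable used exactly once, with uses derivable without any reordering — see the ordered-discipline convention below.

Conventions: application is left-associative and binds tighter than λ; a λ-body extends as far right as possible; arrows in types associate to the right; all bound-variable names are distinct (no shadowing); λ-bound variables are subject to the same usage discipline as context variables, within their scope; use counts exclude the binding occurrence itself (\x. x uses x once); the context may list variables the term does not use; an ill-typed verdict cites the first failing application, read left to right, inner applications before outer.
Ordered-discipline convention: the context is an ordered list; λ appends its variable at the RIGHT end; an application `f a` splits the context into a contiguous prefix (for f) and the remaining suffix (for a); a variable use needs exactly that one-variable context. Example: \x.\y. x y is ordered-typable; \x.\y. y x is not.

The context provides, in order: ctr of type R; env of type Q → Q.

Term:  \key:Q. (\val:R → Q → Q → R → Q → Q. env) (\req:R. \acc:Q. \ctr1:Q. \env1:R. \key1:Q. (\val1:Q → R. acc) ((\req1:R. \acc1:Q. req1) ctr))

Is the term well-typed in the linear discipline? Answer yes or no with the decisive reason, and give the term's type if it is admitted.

no — needs weakening: key, val, req, ctr1, env1, key1, val1, acc1 unused
usage: ctr: 1×, env: 1×, key (bound): 0×, val (bound): 0×, req (bound): 0×, acc (bound): 1×, ctr1 (bound): 0×, env1 (bound): 0×, key1 (bound): 0×, val1 (bound): 0×, req1 (bound): 1×, acc1 (bound): 0×
order of uses: env, acc, req1, ctr
typing: ✓ — Q → Q → Q
summary: ordered ✗, linear ✗, affine ✓, relevant ✗, unrestricted ✓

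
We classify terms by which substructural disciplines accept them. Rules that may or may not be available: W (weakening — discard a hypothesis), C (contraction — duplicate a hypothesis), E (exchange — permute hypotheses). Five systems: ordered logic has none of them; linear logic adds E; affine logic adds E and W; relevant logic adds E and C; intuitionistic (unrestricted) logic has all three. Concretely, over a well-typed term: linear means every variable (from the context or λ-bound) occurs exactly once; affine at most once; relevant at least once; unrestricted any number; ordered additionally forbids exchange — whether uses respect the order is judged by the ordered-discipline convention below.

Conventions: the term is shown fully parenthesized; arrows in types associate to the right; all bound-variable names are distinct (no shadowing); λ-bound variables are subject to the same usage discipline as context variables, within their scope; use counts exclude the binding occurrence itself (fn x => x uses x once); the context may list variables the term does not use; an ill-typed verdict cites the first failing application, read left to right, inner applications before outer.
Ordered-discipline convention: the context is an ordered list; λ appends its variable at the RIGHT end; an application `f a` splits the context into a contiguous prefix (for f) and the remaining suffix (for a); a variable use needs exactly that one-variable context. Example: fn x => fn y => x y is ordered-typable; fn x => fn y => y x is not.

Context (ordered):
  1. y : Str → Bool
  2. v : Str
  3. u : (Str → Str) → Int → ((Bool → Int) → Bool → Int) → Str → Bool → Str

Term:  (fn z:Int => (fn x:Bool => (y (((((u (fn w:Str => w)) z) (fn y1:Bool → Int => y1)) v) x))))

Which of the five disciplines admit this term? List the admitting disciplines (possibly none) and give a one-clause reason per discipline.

admitting disciplines: linear, affine, relevant, unrestricted
variable uses: y ×1, v ×1, u ×1, z [bound] ×1, x [bound] ×1, w [bound] ×1, y1 [bound] ×1
use order (left to right): y, u, w, z, y1, v, x
typing: the term checks, with type Int → Bool → Bool
ordered: ✗ — no ordered split (uses run y, u, w, z, y1, v, x)
linear: ✓ — each of y, v, u, z, x, w, y1 used exactly once
affine: ✓ — y, v, u, z, x, w, y1: no repeats, contraction unneeded
relevant: ✓ — at least one use each (y, v, u, z, x, w, y1)
unrestricted: ✓ — simply typable at Int → Bool → Bool; W, C, E all held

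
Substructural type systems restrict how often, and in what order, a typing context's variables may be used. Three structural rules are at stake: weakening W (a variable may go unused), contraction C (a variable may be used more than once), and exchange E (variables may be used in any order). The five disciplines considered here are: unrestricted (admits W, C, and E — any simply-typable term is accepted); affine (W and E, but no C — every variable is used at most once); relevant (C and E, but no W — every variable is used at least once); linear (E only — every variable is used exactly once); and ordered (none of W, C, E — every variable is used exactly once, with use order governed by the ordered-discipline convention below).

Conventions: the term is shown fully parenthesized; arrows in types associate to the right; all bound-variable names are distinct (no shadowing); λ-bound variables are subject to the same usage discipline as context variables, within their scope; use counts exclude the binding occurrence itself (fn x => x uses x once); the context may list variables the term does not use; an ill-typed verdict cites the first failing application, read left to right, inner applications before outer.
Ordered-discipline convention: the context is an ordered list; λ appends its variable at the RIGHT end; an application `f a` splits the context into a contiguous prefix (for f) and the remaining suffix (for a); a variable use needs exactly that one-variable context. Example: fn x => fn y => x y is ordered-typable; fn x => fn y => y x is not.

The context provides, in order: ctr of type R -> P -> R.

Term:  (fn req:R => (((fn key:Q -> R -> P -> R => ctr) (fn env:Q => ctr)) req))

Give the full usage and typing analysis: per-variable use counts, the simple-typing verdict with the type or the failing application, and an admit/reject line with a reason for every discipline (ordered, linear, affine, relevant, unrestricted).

use counts: ctr=2; req (bound)=1; key (bound)=0; env (bound)=0
order of uses: ctr, ctr, req
typing: well-typed — term : R -> P -> R
ordered: ✗ — uses contraction: ctr ×2; key, env left unused
linear: ✗ — uses contraction: ctr ×2; key, env left unused
affine: ✗ — uses contraction: ctr ×2
relevant: ✗ — key, env left unused
unrestricted: ✓ — type-checks (R -> P -> R) and nothing is barred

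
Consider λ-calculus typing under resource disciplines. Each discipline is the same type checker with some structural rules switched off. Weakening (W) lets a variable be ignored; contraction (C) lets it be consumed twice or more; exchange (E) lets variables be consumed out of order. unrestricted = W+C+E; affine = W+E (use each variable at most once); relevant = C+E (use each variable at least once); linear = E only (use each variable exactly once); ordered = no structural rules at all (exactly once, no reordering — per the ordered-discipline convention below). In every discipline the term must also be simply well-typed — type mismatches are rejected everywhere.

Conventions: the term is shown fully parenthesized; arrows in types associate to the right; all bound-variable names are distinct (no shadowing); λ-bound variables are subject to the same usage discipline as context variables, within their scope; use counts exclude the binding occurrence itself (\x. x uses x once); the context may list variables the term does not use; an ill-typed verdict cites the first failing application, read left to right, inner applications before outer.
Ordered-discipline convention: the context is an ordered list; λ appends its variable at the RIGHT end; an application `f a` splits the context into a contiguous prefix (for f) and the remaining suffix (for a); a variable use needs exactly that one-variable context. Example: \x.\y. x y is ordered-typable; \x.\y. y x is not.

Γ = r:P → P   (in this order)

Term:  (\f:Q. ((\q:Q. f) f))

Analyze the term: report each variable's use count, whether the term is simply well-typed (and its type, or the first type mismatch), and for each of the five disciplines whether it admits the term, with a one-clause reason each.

usage: r ×0, f (bound) ×2, q (bound) ×0
use order (left to right): f, f
typing: the term checks, with type Q → Q
ordered ✗ (needs contraction — f ×2; unused: r, q — weakening required)
linear ✗ (needs contraction — f ×2; unused: r, q — weakening required)
affine ✗ (needs contraction — f ×2)
relevant ✗ (unused: r, q — weakening required)
unrestricted ✓ (typability at Q → Q is all that's needed)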